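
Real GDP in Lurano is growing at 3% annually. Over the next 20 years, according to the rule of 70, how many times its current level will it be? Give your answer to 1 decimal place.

approximately 1.8 times

Doubles every ≈ 23.33 years (70/3).
20 years is 0.86 doublings; 2^0.86 ≈ 1.8×.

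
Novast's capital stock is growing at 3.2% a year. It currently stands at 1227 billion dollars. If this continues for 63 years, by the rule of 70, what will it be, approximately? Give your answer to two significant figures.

It doubles every 70/3.2 ≈ 21.88 years, so 63 years is 2.88 doublings.
2^2.88 ≈ 7.36; 1227 × 7.36 ≈ 9000 billion dollars.

about 9000 billion dollars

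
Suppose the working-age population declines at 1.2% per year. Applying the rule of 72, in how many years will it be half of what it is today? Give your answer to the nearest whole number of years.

Halving time ≈ 72 / 1.2 = 60.00 → 60 years.

around 60 years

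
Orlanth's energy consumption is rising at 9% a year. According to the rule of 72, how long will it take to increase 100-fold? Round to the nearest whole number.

One doubling takes 72/9 = 8.00 years.
Reaching 100× takes log₂(100) ≈ 6.64 doublings.
6.64 × 8.00 ≈ 53 years.

≈ 53 years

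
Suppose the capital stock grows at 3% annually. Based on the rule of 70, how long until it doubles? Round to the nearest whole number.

70/3 ≈ 23.33, so it doubles roughly every 23 years.

approximately 23 years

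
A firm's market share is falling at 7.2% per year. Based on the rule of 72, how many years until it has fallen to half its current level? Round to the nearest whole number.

Falling at 7.2%, it halves about every 72/7.2 = 10.00 years.

roughly 10 years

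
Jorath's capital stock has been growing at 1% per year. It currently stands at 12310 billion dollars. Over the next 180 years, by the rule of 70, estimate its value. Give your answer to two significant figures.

Doubling time ≈ 70/1 = 70.00 years.
180 years is 180/70.00 ≈ 2.57 doublings, a factor of 2^2.57 ≈ 5.94.
12310 × 5.94 ≈ 73000 billion dollars.

approximately 73000 billion dollars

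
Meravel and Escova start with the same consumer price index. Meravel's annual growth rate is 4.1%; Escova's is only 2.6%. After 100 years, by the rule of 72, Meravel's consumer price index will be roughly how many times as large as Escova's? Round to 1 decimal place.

Rate gap = 4.1% − 2.6% = 1.5 points.
The ratio doubles every 72/1.5 ≈ 48.00 years.
100/48.00 ≈ 2.08 doublings → ratio ≈ 2^2.08 ≈ 4.2.

roughly 4.2 times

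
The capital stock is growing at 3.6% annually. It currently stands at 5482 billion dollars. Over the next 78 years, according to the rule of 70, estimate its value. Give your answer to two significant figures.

It doubles every 70/3.6 ≈ 19.44 years, so 78 years is 4.01 doublings.
2^4.01 ≈ 16.11; 5482 × 16.11 ≈ 88000 billion dollars.

approximately 88000 billion dollars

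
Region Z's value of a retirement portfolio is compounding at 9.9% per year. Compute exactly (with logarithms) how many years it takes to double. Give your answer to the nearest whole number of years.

t = ln(2) / ln(1 + 0.099) = 0.6931 / 0.094401 ≈ 7.34.
≈ 7 years.

7 years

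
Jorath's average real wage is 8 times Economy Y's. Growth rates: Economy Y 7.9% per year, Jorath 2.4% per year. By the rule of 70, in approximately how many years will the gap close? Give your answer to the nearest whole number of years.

The growth-rate gap is 7.9% − 2.4% = 5.5 percentage points.
So the ratio between them halves every 70/5.5 ≈ 12.73 years.
An 8 times gap closes after 3 halvings: 3 × 12.73 ≈ 38 years.

≈ 38 years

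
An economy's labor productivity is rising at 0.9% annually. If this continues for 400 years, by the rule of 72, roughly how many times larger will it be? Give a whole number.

32 times

At 0.9% one doubling takes ≈ 80.00 years; 400 years is 5 of them, so ×32.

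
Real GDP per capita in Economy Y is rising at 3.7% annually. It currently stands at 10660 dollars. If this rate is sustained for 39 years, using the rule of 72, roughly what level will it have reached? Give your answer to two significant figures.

≈ 43000 dollars

Doubling time ≈ 72/3.7 = 19.46 years.
39 years is 39/19.46 ≈ 2.00 doublings, a factor of 2^2.00 ≈ 4.00.
10660 × 4.00 ≈ 43000 dollars.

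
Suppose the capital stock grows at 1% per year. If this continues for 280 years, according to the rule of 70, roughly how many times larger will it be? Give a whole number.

roughly 16 times

70/1 ≈ 70.00 years per doubling.
280 years fits 4 doublings: 2^4 = 16.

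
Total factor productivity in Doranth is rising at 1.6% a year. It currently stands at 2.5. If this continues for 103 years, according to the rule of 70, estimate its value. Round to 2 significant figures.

13

It doubles every 70/1.6 ≈ 43.75 years, so 103 years is 2.35 doublings.
2^2.35 ≈ 5.10; 2.5 × 5.10 ≈ 13.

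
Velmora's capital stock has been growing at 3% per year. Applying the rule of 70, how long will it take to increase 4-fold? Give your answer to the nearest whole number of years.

roughly 47 years

At 3% it doubles every 70/3 ≈ 23.33 years.
4 = 2^2, so 2 doublings → 47 years.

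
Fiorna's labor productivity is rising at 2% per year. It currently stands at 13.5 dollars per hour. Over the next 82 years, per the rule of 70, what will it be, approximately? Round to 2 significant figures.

roughly 68 dollars per hour

Doubling time ≈ 70/2 = 35.00 years.
82 years is 82/35.00 ≈ 2.34 doublings, a factor of 2^2.34 ≈ 5.06.
13.5 × 5.06 ≈ 68 dollars per hour.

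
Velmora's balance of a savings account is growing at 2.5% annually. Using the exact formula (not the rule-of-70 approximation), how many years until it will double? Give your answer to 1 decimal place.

28.1 years

t = ln(2) / ln(1 + 0.025) = 0.6931 / 0.024693 ≈ 28.07.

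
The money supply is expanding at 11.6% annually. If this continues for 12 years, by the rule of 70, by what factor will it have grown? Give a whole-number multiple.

approximately 4 times

Doubling time ≈ 70/11.6 = 6.03 years.
12/6.03 ≈ 2 doublings, so about 2^2 = 4×.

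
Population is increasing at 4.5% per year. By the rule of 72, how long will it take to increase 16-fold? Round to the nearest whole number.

Doubling time ≈ 72/4.5 = 16.00 years.
16 = 2^4, so 4 doublings → 64 years.

64 years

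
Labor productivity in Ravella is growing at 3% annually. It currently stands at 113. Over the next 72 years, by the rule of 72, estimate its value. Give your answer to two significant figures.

It doubles every 72/3 ≈ 24.00 years, so 72 years is 3.00 doublings.
2^3.00 ≈ 8.00; 113 × 8.00 ≈ 900.

approximately 900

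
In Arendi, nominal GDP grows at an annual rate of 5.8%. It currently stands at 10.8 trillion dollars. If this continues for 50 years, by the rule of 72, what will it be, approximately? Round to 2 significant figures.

Doubling time ≈ 72/5.8 = 12.41 years.
50 years is 50/12.41 ≈ 4.03 doublings, a factor of 2^4.03 ≈ 16.34.
10.8 × 16.34 ≈ 180 trillion dollars.

about 180 trillion dollars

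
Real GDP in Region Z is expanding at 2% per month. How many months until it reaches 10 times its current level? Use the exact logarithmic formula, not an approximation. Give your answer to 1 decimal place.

t = ln(10) / ln(1 + 0.02) = 2.3026 / 0.019803 ≈ 116.28.

116.3 months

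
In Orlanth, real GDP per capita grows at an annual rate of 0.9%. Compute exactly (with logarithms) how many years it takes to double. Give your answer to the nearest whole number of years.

t = ln(2) / ln(1 + 0.009) = 0.6931 / 0.008960 ≈ 77.35.
≈ 77 years.

77 years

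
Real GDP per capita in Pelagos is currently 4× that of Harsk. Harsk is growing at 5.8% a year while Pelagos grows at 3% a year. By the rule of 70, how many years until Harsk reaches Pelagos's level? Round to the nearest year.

The growth-rate gap is 5.8% − 3% = 2.8 percentage points.
So the ratio between them halves every 70/2.8 ≈ 25.00 years.
A 4× gap closes after 2 halvings: 2 × 25.00 ≈ 50 years.

approximately 50 years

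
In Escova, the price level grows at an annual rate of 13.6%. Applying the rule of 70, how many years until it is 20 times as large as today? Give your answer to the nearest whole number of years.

about 22 years

Doubling time ≈ 70/13.6 = 5.15 years.
20× is log₂ 20 ≈ 4.32 doublings, so ≈ 4.32 × 5.15 = 22 years.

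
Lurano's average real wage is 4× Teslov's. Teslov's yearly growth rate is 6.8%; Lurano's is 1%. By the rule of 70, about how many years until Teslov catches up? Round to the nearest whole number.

24 years

Teslov gains on Lurano at 6.8% − 1% = 5.8 points a year.
At that relative rate the gap halves every 70/5.8 ≈ 12.07 years.
A 4× gap closes after 2 halvings: 2 × 12.07 ≈ 24 years.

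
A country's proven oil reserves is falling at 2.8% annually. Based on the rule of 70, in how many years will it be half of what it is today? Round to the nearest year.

about 25 years

Falling at 2.8%, it halves about every 70/2.8 = 25.00 years.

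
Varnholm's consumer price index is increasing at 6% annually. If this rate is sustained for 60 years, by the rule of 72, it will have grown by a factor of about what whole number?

around 32 times

Doubling time ≈ 72/6 = 12.00 years.
60/12.00 ≈ 5 doublings, so about 2^5 = 32×.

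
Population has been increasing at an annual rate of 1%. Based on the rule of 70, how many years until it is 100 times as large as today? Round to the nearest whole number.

465 years

At 1% it doubles every 70/1 ≈ 70.00 years.
100× is log₂ 100 ≈ 6.64 doublings, so ≈ 6.64 × 70.00 = 465 years.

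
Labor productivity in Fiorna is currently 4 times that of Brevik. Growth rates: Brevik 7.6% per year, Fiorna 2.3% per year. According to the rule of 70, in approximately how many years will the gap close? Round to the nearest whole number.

around 26 years

What matters is the difference: 5.3 pp.
Rule of 70 on the gap: the ratio halves every 70/5.3 ≈ 13.21 years.
A 4 times gap closes after 2 halvings: 2 × 13.21 ≈ 26 years.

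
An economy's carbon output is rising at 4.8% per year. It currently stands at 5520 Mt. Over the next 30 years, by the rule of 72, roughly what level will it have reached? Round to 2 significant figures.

about 22000 Mt

Doubling time ≈ 72/4.8 = 15.00 years.
30 years is 30/15.00 ≈ 2.00 doublings, a factor of 2^2.00 ≈ 4.00.
5520 × 4.00 ≈ 22000 Mt.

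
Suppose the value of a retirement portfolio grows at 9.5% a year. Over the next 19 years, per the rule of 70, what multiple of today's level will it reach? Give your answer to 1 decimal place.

around 6.0 times

Doubling time ≈ 70/9.5 = 7.37 years.
19 years / 7.37 ≈ 2.58 doublings → factor 2^2.58 ≈ 6.0.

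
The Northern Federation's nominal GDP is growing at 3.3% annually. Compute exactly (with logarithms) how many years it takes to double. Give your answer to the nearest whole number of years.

21 years

t = ln(2) / ln(1 + 0.033) = 0.6931 / 0.032467 ≈ 21.35.
≈ 21 years.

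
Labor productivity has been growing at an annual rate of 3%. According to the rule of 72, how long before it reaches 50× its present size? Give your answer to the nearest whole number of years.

approximately 135 years

One doubling takes 72/3 = 24.00 years.
50× is log₂ 50 ≈ 5.64 doublings, so ≈ 5.64 × 24.00 = 135 years.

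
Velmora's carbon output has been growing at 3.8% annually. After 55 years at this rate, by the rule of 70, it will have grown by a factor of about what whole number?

approximately 8 times

Doubling time ≈ 70/3.8 = 18.42 years.
55/18.42 ≈ 3 doublings, so about 2^3 = 8×.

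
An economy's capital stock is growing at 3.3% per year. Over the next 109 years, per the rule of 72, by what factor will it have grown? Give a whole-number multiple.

32 times

72/3.3 ≈ 21.82 years per doubling.
109 years fits 5 doublings: 2^5 = 32.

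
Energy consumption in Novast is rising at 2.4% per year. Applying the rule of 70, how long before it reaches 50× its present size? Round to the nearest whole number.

Doubling time ≈ 70/2.4 = 29.17 years.
50× is log₂ 50 ≈ 5.64 doublings, so ≈ 5.64 × 29.17 = 165 years.

≈ 165 years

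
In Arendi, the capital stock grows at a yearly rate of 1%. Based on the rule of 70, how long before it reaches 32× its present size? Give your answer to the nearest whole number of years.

Doubling time ≈ 70/1 = 70.00 years.
32× is 5 doublings, so 5 × 70.00 ≈ 350 years.

approximately 350 years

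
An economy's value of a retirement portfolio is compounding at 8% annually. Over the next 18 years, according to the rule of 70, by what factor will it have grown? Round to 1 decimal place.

Doubling time ≈ 70/8 = 8.75 years.
18 years / 8.75 ≈ 2.06 doublings → factor 2^2.06 ≈ 4.2.

4.2 times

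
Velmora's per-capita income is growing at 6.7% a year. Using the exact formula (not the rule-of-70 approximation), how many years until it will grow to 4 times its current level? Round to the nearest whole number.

21 years

t = ln(4) / ln(1 + 0.067) = 1.3863 / 0.064851 ≈ 21.38.
≈ 21 years.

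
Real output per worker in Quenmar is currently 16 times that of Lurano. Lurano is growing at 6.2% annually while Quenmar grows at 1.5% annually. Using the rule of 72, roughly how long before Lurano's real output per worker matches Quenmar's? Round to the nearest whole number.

What matters is the difference: 4.7 pp.
Rule of 72 on the gap: the ratio halves every 72/4.7 ≈ 15.32 years.
A 16 times gap closes after 4 halvings: 4 × 15.32 ≈ 61 years.

approximately 61 years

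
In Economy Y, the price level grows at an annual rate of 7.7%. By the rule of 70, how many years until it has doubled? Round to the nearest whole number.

9 years

Doubling time ≈ 70 / 7.7 = 9.09 years.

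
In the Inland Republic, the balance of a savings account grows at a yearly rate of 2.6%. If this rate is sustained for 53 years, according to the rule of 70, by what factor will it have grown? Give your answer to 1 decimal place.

around 3.9 times

Doubles every ≈ 26.92 years (70/2.6).
53 years is 1.97 doublings; 2^1.97 ≈ 3.9×.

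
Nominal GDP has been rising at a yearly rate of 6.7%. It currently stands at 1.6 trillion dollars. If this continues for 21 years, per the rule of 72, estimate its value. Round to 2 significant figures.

Doubling time ≈ 72/6.7 = 10.75 years.
21 years is 21/10.75 ≈ 1.95 doublings, a factor of 2^1.95 ≈ 3.86.
1.6 × 3.86 ≈ 6.2 trillion dollars.

approximately 6.2 trillion dollars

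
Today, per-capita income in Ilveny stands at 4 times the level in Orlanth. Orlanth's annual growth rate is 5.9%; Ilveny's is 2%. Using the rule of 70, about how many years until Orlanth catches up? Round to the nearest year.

≈ 36 years

The growth-rate gap is 5.9% − 2% = 3.9 percentage points.
So the ratio between them halves every 70/3.9 ≈ 17.95 years.
A 4 times gap closes after 2 halvings: 2 × 17.95 ≈ 36 years.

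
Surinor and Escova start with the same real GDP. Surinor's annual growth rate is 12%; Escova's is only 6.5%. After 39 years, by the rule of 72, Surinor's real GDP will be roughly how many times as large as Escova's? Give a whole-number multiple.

Rate gap = 12% − 6.5% = 5.5 points.
The ratio doubles every 72/5.5 ≈ 13.09 years.
39/13.09 ≈ 2.98 doublings → ratio ≈ 2^2.98 ≈ 8.

≈ 8 times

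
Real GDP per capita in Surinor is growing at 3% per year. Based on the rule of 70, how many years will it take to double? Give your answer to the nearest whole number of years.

23 years

Doubling time ≈ 70 / 3 = 23.33 years.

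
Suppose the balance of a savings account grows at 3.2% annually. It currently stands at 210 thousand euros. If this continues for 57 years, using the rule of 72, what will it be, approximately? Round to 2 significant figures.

It doubles every 72/3.2 ≈ 22.50 years, so 57 years is 2.53 doublings.
2^2.53 ≈ 5.78; 210 × 5.78 ≈ 1200 thousand euros.

approximately 1200 thousand euros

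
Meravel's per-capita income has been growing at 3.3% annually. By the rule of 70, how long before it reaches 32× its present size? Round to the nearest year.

At 3.3% it doubles every 70/3.3 ≈ 21.21 years.
Getting to 32× needs 5 doublings: 5 × 21.21 ≈ 106 years.

approximately 106 years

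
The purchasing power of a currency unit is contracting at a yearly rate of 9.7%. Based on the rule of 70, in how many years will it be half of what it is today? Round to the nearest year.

7 years

Falling at 9.7%, it halves about every 70/9.7 = 7.22 years.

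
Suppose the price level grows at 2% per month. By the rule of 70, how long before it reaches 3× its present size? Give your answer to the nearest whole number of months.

At 2% it doubles every 70/2 ≈ 35.00 months.
3× is log₂ 3 ≈ 1.58 doublings, so ≈ 1.58 × 35.00 = 55 months.

about 55 months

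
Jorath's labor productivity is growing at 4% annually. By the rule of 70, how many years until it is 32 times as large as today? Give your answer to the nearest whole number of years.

Doubling time ≈ 70/4 = 17.50 years.
32 = 2^5, so 5 doublings → 88 years.

around 88 years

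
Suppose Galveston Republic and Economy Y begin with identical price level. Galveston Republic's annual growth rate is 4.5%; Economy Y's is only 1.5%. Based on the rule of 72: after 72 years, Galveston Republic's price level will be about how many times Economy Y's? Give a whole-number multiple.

approximately 8 times

Rate gap = 4.5% − 1.5% = 3 points.
The ratio doubles every 72/3 ≈ 24.00 years.
72/24.00 ≈ 3.00 doublings → ratio ≈ 2^3.00 ≈ 8.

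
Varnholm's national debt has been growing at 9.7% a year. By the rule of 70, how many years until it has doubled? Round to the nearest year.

Doubling time ≈ 70 / 9.7 = 7.22 years.

roughly 7 years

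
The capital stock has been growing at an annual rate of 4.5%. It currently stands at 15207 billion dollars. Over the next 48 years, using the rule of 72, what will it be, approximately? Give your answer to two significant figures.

Doubling time ≈ 72/4.5 = 16.00 years.
48 years is 48/16.00 ≈ 3.00 doublings, a factor of 2^3.00 ≈ 8.00.
15207 × 8.00 ≈ 120000 billion dollars.

around 120000 billion dollars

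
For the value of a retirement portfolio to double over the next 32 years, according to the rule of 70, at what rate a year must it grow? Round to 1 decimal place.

roughly 2.2%

70 / 32 ≈ 2.19, so about 2.2% a year.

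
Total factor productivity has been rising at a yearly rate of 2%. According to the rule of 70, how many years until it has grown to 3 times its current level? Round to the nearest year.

One doubling takes 70/2 = 35.00 years.
Reaching 3× takes log₂(3) ≈ 1.58 doublings.
1.58 × 35.00 ≈ 55 years.

around 55 years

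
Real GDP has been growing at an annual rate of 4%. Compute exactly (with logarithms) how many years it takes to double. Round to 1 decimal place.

t = ln(2) / ln(1 + 0.04) = 0.6931 / 0.039221 ≈ 17.67.

17.7 years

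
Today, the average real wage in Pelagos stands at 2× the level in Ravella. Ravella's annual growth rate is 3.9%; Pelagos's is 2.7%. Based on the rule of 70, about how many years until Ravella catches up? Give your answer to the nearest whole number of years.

The growth-rate gap is 3.9% − 2.7% = 1.2 percentage points.
So the ratio between them halves every 70/1.2 ≈ 58.33 years.
A 2× gap closes after 1 halving: 1 × 58.33 ≈ 58 years.

approximately 58 years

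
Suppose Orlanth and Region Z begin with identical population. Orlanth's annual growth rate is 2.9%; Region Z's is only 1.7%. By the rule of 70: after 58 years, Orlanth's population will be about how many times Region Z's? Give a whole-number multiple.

Orlanth pulls ahead at 1.2 pp per year, so the ratio doubles every 70/1.2 ≈ 58.33 years.
In 58 years that's 0.99 doublings: 2^0.99 ≈ 2.

2 times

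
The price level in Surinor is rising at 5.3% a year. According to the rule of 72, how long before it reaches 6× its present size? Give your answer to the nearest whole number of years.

One doubling takes 72/5.3 = 13.58 years.
Reaching 6× takes log₂(6) ≈ 2.58 doublings.
2.58 × 13.58 ≈ 35 years.

about 35 years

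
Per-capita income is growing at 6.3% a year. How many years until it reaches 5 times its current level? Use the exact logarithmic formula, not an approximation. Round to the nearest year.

26 years

t = ln(5) / ln(1 + 0.063) = 1.6094 / 0.061095 ≈ 26.34.
≈ 26 years.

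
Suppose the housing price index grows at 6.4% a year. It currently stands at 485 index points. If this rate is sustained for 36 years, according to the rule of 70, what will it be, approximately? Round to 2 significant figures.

It doubles every 70/6.4 ≈ 10.94 years, so 36 years is 3.29 doublings.
2^3.29 ≈ 9.78; 485 × 9.78 ≈ 4700 index points.

≈ 4700 index points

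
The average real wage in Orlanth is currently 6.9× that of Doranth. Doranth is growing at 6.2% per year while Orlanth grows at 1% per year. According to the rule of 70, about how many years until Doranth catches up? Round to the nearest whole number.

approximately 38 years

The growth-rate gap is 6.2% − 1% = 5.2 percentage points.
So the ratio between them halves every 70/5.2 ≈ 13.46 years.
A 6.9× gap takes log₂(6.9) ≈ 2.79 halvings to close: 2.79 × 13.46 ≈ 38 years.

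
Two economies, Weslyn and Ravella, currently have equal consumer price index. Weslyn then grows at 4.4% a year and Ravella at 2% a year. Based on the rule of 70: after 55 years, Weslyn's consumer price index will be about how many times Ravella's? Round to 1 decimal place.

Weslyn pulls ahead at 2.4 pp per year, so the ratio doubles every 70/2.4 ≈ 29.17 years.
In 55 years that's 1.89 doublings: 2^1.89 ≈ 3.7.

3.7 times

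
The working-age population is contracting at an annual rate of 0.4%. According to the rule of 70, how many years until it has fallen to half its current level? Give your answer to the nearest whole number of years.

The rule works in reverse for decay: 70/0.4 ≈ 175.00 years to halve.

approximately 175 years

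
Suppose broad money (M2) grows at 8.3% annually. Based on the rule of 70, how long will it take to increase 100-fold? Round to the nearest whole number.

approximately 56 years

One doubling takes 70/8.3 = 8.43 years.
Reaching 100× takes log₂(100) ≈ 6.64 doublings.
6.64 × 8.43 ≈ 56 years.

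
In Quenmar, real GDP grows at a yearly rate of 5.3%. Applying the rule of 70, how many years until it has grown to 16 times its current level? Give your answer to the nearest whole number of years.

roughly 53 years

One doubling takes 70/5.3 = 13.21 years.
Getting to 16× needs 4 doublings: 4 × 13.21 ≈ 53 years.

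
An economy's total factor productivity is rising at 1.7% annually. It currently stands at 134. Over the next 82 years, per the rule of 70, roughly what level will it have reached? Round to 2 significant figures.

about 530

It doubles every 70/1.7 ≈ 41.18 years, so 82 years is 1.99 doublings.
2^1.99 ≈ 3.97; 134 × 3.97 ≈ 530.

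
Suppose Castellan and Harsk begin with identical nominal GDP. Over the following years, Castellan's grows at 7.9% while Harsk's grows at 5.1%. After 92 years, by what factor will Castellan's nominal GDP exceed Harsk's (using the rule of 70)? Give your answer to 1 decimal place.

around 12.8 times

Castellan pulls ahead at 2.8 pp per year, so the ratio doubles every 70/2.8 ≈ 25.00 years.
In 92 years that's 3.68 doublings: 2^3.68 ≈ 12.8.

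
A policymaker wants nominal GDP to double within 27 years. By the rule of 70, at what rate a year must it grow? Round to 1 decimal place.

≈ 2.6%

70 / 27 ≈ 2.59, so about 2.6% a year.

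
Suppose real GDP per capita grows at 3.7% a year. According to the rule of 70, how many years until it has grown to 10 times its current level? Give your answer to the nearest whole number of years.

63 years

One doubling takes 70/3.7 = 18.92 years.
10× is log₂ 10 ≈ 3.32 doublings, so ≈ 3.32 × 18.92 = 63 years.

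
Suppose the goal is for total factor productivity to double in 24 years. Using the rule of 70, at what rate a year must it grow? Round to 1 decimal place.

70 / 24 ≈ 2.92, so about 2.9% a year.

≈ 2.9% a year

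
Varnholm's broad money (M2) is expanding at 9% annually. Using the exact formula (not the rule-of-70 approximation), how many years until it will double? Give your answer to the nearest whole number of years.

8 years

t = ln(2) / ln(1 + 0.09) = 0.6931 / 0.086178 ≈ 8.04.
≈ 8 years.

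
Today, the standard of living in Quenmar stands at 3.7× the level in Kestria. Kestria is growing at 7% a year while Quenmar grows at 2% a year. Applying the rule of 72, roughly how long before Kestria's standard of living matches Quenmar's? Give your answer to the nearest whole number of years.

Kestria gains on Quenmar at 7% − 2% = 5 points a year.
At that relative rate the gap halves every 72/5 ≈ 14.40 years.
A 3.7× gap takes log₂(3.7) ≈ 1.89 halvings to close: 1.89 × 14.40 ≈ 27 years.

about 27 years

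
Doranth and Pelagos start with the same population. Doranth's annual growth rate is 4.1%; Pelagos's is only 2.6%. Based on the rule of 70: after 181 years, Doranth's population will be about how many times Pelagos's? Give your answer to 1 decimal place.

Rate gap = 4.1% − 2.6% = 1.5 points.
The ratio doubles every 70/1.5 ≈ 46.67 years.
181/46.67 ≈ 3.88 doublings → ratio ≈ 2^3.88 ≈ 14.7.

14.7 times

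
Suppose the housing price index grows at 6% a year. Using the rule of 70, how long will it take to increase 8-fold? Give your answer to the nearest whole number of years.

At 6% it doubles every 70/6 ≈ 11.67 years.
8 = 2^3, so 3 doublings → 35 years.

≈ 35 years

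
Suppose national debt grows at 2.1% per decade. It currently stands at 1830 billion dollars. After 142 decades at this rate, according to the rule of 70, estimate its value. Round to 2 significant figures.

It doubles every 70/2.1 ≈ 33.33 decades, so 142 decades is 4.26 doublings.
2^4.26 ≈ 19.16; 1830 × 19.16 ≈ 35000 billion dollars.

around 35000 billion dollars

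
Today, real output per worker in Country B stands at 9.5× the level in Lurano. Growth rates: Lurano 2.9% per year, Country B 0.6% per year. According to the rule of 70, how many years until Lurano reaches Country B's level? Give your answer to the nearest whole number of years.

around 99 years

The growth-rate gap is 2.9% − 0.6% = 2.3 percentage points.
So the ratio between them halves every 70/2.3 ≈ 30.43 years.
A 9.5× gap takes log₂(9.5) ≈ 3.25 halvings to close: 3.25 × 30.43 ≈ 99 years.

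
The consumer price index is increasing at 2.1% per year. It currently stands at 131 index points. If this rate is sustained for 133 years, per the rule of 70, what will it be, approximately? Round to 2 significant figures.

Doubling time ≈ 70/2.1 = 33.33 years.
133 years is 133/33.33 ≈ 3.99 doublings, a factor of 2^3.99 ≈ 15.89.
131 × 15.89 ≈ 2100 index points.

about 2100 index points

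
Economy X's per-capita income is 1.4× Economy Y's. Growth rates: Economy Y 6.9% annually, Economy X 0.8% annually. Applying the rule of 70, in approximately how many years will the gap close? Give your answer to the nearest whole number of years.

around 6 years

Economy Y gains on Economy X at 6.9% − 0.8% = 6.1 points a year.
At that relative rate the gap halves every 70/6.1 ≈ 11.48 years.
A 1.4× gap takes log₂(1.4) ≈ 0.49 halvings to close: 0.49 × 11.48 ≈ 6 years.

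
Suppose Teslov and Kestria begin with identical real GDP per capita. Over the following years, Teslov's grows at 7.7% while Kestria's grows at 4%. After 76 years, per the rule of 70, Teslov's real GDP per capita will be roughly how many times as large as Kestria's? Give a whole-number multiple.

Only the 3.7-point difference matters.
70/3.7 ≈ 18.92 years per doubling of the ratio; 76 years gives 4.02 doublings, so ≈ 16×.

around 16 times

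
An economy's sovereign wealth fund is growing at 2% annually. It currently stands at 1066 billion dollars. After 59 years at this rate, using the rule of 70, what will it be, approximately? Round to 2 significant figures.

Doubling time ≈ 70/2 = 35.00 years.
59 years is 59/35.00 ≈ 1.69 doublings, a factor of 2^1.69 ≈ 3.23.
1066 × 3.23 ≈ 3400 billion dollars.

3400 billion dollars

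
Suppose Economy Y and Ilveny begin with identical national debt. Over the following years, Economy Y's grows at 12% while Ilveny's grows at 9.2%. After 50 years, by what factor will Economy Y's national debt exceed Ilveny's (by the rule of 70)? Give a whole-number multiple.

4 times

Economy Y pulls ahead at 2.8 pp per year, so the ratio doubles every 70/2.8 ≈ 25.00 years.
In 50 years that's 2.00 doublings: 2^2.00 ≈ 4.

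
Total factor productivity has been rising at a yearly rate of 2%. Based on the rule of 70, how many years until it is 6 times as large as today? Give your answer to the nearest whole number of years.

Doubling time ≈ 70/2 = 35.00 years.
Reaching 6× takes log₂(6) ≈ 2.58 doublings.
2.58 × 35.00 ≈ 90 years.

≈ 90 years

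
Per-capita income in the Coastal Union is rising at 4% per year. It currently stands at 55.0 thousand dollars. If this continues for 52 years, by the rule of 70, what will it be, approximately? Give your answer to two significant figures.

about 430 thousand dollars

It doubles every 70/4 ≈ 17.50 years, so 52 years is 2.97 doublings.
2^2.97 ≈ 7.84; 55.0 × 7.84 ≈ 430 thousand dollars.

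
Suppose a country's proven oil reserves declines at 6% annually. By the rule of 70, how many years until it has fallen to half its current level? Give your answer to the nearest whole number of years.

roughly 12 years

Halving time ≈ 70 / 6 = 11.67 → 12 years.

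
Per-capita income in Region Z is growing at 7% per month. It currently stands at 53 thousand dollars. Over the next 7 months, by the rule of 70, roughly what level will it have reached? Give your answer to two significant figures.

about 86 thousand dollars

Doubling time ≈ 70/7 = 10.00 months.
7 months is 7/10.00 ≈ 0.70 doublings, a factor of 2^0.70 ≈ 1.62.
53 × 1.62 ≈ 86 thousand dollars.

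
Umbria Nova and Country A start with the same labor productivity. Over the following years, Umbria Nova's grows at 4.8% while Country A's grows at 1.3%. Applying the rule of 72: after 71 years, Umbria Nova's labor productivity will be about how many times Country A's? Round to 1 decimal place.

Only the 3.5-point difference matters.
72/3.5 ≈ 20.57 years per doubling of the ratio; 71 years gives 3.45 doublings, so ≈ 10.9×.

10.9 times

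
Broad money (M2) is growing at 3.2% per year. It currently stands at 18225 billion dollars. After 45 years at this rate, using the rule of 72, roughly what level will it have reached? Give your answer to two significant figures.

Doubling time ≈ 72/3.2 = 22.50 years.
45 years is 45/22.50 ≈ 2.00 doublings, a factor of 2^2.00 ≈ 4.00.
18225 × 4.00 ≈ 73000 billion dollars.

approximately 73000 billion dollars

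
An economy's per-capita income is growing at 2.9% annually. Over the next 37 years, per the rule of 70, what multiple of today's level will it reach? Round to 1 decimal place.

Doubling time ≈ 70/2.9 = 24.14 years.
37 years / 24.14 ≈ 1.53 doublings → factor 2^1.53 ≈ 2.9.

approximately 2.9 times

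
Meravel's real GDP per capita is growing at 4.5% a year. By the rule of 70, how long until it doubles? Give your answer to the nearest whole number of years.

16 years

At 4.5%, doubling takes about 70/4.5 = 15.56 years.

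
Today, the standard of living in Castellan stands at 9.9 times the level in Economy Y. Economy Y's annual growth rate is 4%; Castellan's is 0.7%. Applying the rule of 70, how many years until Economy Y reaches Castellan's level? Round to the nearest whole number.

70 years

The growth-rate gap is 4% − 0.7% = 3.3 percentage points.
So the ratio between them halves every 70/3.3 ≈ 21.21 years.
A 9.9 times gap takes log₂(9.9) ≈ 3.31 halvings to close: 3.31 × 21.21 ≈ 70 years.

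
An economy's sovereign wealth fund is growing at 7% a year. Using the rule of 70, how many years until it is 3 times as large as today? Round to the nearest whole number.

Doubling time ≈ 70/7 = 10.00 years.
3× is log₂ 3 ≈ 1.58 doublings, so ≈ 1.58 × 10.00 = 16 years.

roughly 16 years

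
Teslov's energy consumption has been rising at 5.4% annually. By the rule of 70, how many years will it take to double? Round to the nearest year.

At 5.4%, doubling takes about 70/5.4 = 12.96 years.

approximately 13 years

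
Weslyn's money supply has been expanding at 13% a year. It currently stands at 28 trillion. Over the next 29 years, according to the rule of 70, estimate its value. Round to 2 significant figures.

roughly 1200 trillion

It doubles every 70/13 ≈ 5.38 years, so 29 years is 5.39 doublings.
2^5.39 ≈ 41.93; 28 × 41.93 ≈ 1200 trillion.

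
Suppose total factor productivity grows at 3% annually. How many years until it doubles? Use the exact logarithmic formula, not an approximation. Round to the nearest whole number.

t = ln(2) / ln(1 + 0.03) = 0.6931 / 0.029559 ≈ 23.45.
≈ 23 years.

23 years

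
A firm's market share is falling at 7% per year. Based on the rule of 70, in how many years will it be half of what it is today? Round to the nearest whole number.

Halving time ≈ 70 / 7 = 10.00 → 10 years.

around 10 years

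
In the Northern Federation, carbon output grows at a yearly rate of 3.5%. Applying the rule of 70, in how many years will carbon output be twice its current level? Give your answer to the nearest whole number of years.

At 3.5%, doubling takes about 70/3.5 = 20.00 years.

approximately 20 years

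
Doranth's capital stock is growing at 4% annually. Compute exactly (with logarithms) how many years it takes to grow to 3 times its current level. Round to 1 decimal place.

28.0 years

t = ln(3) / ln(1 + 0.04) = 1.0986 / 0.039221 ≈ 28.01.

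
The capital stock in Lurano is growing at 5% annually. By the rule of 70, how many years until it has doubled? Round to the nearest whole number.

about 14 years

70/5 ≈ 14.00, so it doubles roughly every 14 years.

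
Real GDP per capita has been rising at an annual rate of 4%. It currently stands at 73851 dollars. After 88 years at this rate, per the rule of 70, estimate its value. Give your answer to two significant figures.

It doubles every 70/4 ≈ 17.50 years, so 88 years is 5.03 doublings.
2^5.03 ≈ 32.67; 73851 × 32.67 ≈ 2400000 dollars.

around 2400000 dollars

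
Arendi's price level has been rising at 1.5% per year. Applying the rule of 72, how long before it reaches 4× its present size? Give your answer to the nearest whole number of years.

≈ 96 years

Doubling time ≈ 72/1.5 = 48.00 years.
4× is 2 doublings, so 2 × 48.00 ≈ 96 years.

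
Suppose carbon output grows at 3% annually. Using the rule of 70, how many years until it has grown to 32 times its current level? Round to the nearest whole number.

approximately 117 years

One doubling takes 70/3 = 23.33 years.
32 = 2^5, so 5 doublings → 117 years.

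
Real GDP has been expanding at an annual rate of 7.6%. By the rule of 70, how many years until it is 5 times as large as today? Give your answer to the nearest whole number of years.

approximately 21 years

At 7.6% it doubles every 70/7.6 ≈ 9.21 years.
5× is log₂ 5 ≈ 2.32 doublings, so ≈ 2.32 × 9.21 = 21 years.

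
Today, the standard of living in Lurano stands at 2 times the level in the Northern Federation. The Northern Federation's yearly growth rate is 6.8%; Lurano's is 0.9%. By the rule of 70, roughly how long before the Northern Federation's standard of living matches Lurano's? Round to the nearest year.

around 12 years

the Northern Federation gains on Lurano at 6.8% − 0.9% = 5.9 points a year.
At that relative rate the gap halves every 70/5.9 ≈ 11.86 years.
A 2 times gap closes after 1 halving: 1 × 11.86 ≈ 12 years.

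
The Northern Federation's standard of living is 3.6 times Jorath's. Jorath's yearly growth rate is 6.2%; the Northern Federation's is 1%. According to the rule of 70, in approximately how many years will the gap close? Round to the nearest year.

around 25 years

The growth-rate gap is 6.2% − 1% = 5.2 percentage points.
So the ratio between them halves every 70/5.2 ≈ 13.46 years.
A 3.6 times gap takes log₂(3.6) ≈ 1.85 halvings to close: 1.85 × 13.46 ≈ 25 years.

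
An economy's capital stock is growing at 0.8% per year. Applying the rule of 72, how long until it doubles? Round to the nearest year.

Doubling time ≈ 72 / 0.8 = 90.00 years.

approximately 90 years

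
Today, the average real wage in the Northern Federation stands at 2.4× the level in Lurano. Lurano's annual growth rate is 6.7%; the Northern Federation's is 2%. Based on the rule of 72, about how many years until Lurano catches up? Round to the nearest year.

about 19 years

Lurano gains on the Northern Federation at 6.7% − 2% = 4.7 points a year.
At that relative rate the gap halves every 72/4.7 ≈ 15.32 years.
A 2.4× gap takes log₂(2.4) ≈ 1.26 halvings to close: 1.26 × 15.32 ≈ 19 years.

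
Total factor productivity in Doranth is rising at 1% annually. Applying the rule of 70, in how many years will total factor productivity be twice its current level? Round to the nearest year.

Doubling time ≈ 70 / 1 = 70.00 years.

approximately 70 years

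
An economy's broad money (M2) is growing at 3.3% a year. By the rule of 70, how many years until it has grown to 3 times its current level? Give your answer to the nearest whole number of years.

One doubling takes 70/3.3 = 21.21 years.
Reaching 3× takes log₂(3) ≈ 1.58 doublings.
1.58 × 21.21 ≈ 34 years.

about 34 years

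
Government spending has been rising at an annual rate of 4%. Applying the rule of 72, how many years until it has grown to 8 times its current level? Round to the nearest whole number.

One doubling takes 72/4 = 18.00 years.
8× is 3 doublings, so 3 × 18.00 ≈ 54 years.

roughly 54 years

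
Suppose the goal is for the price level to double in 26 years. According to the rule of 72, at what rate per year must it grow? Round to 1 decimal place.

around 2.8% per year

72 / 26 ≈ 2.77, so about 2.8% per year.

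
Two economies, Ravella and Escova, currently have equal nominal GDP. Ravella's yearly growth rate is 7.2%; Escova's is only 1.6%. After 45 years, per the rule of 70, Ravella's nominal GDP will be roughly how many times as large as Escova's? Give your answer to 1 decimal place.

Ravella pulls ahead at 5.6 pp per year, so the ratio doubles every 70/5.6 ≈ 12.50 years.
In 45 years that's 3.60 doublings: 2^3.60 ≈ 12.1.

roughly 12.1 times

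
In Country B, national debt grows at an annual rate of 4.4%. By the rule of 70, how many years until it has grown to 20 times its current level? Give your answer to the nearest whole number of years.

about 69 years

Doubling time ≈ 70/4.4 = 15.91 years.
Reaching 20× takes log₂(20) ≈ 4.32 doublings.
4.32 × 15.91 ≈ 69 years.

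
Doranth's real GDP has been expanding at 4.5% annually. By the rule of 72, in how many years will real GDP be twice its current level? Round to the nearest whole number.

At 4.5%, doubling takes about 72/4.5 = 16.00 years.

16 years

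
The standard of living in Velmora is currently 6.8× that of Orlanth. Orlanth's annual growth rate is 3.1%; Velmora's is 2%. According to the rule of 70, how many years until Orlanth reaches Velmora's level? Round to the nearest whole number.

Orlanth gains on Velmora at 3.1% − 2% = 1.1 points a year.
At that relative rate the gap halves every 70/1.1 ≈ 63.64 years.
A 6.8× gap takes log₂(6.8) ≈ 2.77 halvings to close: 2.77 × 63.64 ≈ 176 years.

approximately 176 years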